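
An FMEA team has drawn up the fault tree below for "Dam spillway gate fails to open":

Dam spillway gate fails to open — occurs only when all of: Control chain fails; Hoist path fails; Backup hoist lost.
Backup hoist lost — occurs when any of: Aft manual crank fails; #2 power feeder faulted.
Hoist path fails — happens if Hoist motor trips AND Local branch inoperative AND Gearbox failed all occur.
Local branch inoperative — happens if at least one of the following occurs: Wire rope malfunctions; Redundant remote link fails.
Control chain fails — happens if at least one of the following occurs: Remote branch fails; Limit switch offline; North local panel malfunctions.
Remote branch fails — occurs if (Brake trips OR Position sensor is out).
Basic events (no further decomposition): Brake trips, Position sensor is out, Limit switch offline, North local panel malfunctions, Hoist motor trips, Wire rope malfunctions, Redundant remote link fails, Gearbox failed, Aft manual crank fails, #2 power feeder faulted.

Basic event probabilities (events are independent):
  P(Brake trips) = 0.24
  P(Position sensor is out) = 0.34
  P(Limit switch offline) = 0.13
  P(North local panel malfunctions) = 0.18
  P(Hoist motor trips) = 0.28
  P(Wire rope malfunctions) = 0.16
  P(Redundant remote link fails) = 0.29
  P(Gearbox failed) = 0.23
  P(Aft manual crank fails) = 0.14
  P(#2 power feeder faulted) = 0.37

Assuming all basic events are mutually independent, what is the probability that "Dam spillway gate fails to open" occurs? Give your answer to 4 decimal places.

P(Remote branch fails) [OR] = 1 − (1−0.24) × (1−0.34) = 0.498400
P(Control chain fails) [OR] = 1 − (1−0.498400) × (1−0.13) × (1−0.18) = 0.642159
P(Local branch inoperative) [OR] = 1 − (1−0.16) × (1−0.29) = 0.403600
P(Hoist path fails) [AND] = 0.28 × 0.403600 × 0.23 = 0.025992
P(Backup hoist lost) [OR] = 1 − (1−0.14) × (1−0.37) = 0.458200
P(Dam spillway gate fails to open) [AND] = 0.642159 × 0.025992 × 0.458200 = 0.007648
Rounded to 4 decimal places: P(Dam spillway gate fails to open) ≈ 0.0076.

0.0076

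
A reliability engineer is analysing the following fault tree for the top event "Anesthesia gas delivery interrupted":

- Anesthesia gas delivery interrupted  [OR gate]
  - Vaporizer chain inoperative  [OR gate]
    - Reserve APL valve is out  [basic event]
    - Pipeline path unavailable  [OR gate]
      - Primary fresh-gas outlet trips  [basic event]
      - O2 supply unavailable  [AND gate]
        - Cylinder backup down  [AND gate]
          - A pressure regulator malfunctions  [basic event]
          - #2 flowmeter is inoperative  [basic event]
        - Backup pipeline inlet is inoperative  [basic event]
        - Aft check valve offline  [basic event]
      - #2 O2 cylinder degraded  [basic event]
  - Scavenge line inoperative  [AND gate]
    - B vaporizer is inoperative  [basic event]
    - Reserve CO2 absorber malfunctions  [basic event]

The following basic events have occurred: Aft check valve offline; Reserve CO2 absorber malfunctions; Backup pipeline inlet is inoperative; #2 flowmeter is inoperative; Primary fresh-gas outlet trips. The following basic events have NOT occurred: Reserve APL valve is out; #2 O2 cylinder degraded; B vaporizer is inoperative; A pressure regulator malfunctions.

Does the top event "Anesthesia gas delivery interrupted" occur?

Cylinder backup down [AND]: A pressure regulator malfunctions=not, #2 flowmeter is inoperative=occurs → not all inputs occur → does not occur.
O2 supply unavailable [AND]: Cylinder backup down=not, Backup pipeline inlet is inoperative=occurs, Aft check valve offline=occurs → not all inputs occur → does not occur.
Pipeline path unavailable [OR]: Primary fresh-gas outlet trips=occurs, O2 supply unavailable=not, #2 O2 cylinder degraded=not → at least one input occurs → occurs.
Vaporizer chain inoperative [OR]: Reserve APL valve is out=not, Pipeline path unavailable=occurs → at least one input occurs → occurs.
Scavenge line inoperative [AND]: B vaporizer is inoperative=not, Reserve CO2 absorber malfunctions=occurs → not all inputs occur → does not occur.
Anesthesia gas delivery interrupted [OR]: Vaporizer chain inoperative=occurs, Scavenge line inoperative=not → at least one input occurs → occurs.

Yes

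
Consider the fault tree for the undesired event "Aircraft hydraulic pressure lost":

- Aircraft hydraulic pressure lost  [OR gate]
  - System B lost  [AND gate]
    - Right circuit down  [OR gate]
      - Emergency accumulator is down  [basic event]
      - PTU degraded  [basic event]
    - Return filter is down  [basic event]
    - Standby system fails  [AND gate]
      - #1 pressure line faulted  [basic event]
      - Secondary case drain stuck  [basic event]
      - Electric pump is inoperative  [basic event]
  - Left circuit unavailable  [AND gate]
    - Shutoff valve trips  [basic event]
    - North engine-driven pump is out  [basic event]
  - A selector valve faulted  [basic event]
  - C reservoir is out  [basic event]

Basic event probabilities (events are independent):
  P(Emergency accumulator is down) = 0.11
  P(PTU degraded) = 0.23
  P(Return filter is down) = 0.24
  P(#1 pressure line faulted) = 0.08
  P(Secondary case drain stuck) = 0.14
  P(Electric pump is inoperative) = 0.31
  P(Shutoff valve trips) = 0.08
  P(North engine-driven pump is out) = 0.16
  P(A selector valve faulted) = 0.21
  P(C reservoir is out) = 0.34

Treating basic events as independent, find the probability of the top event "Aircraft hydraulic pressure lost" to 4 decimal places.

P(Right circuit down) [OR] = 1 − (1−0.11) × (1−0.23) = 0.314700
P(Standby system fails) [AND] = 0.08 × 0.14 × 0.31 = 0.003472
P(System B lost) [AND] = 0.314700 × 0.24 × 0.003472 = 0.000262
P(Left circuit unavailable) [AND] = 0.08 × 0.16 = 0.012800
P(Aircraft hydraulic pressure lost) [OR] = 1 − (1−0.000262) × (1−0.012800) × (1−0.21) × (1−0.34) = 0.485409
Rounded to 4 decimal places: P(Aircraft hydraulic pressure lost) ≈ 0.4854.

0.4854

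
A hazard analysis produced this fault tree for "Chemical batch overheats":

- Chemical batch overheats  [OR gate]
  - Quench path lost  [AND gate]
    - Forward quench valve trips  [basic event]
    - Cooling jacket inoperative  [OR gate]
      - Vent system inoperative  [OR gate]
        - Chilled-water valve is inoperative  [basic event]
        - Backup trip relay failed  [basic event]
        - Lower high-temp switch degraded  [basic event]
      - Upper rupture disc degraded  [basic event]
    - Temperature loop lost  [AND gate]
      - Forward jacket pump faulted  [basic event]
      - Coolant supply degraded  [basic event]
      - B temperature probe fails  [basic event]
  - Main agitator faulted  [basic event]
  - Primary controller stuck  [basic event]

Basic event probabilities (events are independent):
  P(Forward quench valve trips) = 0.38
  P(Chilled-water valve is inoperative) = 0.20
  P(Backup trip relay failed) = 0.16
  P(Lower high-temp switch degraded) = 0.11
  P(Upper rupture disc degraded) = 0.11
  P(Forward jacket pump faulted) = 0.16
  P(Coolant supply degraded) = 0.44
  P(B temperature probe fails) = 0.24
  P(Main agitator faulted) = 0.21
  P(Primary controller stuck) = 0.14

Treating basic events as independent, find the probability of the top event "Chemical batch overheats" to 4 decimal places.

0.3226

P(Vent system inoperative) [OR] = 1 − (1−0.20) × (1−0.16) × (1−0.11) = 0.401920
P(Cooling jacket inoperative) [OR] = 1 − (1−0.401920) × (1−0.11) = 0.467709
P(Temperature loop lost) [AND] = 0.16 × 0.44 × 0.24 = 0.016896
P(Quench path lost) [AND] = 0.38 × 0.467709 × 0.016896 = 0.003003
P(Chemical batch overheats) [OR] = 1 − (1−0.003003) × (1−0.21) × (1−0.14) = 0.322640
Rounded to 4 decimal places: P(Chemical batch overheats) ≈ 0.3226.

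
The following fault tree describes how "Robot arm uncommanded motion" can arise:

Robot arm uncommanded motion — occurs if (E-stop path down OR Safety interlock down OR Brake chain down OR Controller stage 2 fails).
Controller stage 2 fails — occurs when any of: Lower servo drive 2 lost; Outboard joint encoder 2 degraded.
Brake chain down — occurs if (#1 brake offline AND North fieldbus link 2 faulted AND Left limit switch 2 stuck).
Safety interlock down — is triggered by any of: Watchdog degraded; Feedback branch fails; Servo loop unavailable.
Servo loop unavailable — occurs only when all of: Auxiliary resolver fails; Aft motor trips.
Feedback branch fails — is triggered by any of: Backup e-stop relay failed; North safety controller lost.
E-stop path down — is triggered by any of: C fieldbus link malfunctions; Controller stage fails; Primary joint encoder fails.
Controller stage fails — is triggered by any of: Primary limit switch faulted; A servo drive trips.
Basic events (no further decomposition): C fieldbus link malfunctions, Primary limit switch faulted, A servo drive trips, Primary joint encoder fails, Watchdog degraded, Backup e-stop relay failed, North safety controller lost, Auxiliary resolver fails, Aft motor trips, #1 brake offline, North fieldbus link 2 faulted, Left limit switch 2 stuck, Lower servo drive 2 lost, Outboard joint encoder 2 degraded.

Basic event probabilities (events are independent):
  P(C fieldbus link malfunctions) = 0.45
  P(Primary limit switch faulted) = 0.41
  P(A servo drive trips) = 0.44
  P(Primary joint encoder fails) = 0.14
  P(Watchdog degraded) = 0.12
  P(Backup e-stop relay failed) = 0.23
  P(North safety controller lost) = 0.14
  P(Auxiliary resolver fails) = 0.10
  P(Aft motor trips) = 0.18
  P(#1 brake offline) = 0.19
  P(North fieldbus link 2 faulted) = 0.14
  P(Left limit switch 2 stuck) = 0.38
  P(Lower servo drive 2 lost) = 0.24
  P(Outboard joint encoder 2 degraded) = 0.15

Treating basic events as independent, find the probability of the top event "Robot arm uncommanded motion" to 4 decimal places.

0.9428

P(Controller stage fails) [OR] = 1 − (1−0.41) × (1−0.44) = 0.669600
P(E-stop path down) [OR] = 1 − (1−0.45) × (1−0.669600) × (1−0.14) = 0.843721
P(Feedback branch fails) [OR] = 1 − (1−0.23) × (1−0.14) = 0.337800
P(Servo loop unavailable) [AND] = 0.10 × 0.18 = 0.018000
P(Safety interlock down) [OR] = 1 − (1−0.12) × (1−0.337800) × (1−0.018000) = 0.427753
P(Brake chain down) [AND] = 0.19 × 0.14 × 0.38 = 0.010108
P(Controller stage 2 fails) [OR] = 1 − (1−0.24) × (1−0.15) = 0.354000
P(Robot arm uncommanded motion) [OR] = 1 − (1−0.843721) × (1−0.427753) × (1−0.010108) × (1−0.354000) = 0.942812
Rounded to 4 decimal places: P(Robot arm uncommanded motion) ≈ 0.9428.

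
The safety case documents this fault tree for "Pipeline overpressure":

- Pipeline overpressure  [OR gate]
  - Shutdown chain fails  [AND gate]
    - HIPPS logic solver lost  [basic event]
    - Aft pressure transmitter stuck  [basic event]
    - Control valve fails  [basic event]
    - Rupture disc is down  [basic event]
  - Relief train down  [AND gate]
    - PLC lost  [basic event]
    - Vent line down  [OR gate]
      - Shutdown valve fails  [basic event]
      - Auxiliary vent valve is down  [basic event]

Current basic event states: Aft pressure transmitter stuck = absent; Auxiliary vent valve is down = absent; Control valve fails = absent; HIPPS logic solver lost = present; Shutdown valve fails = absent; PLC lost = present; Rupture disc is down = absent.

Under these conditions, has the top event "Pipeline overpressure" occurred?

No

Shutdown chain fails [AND]: HIPPS logic solver lost=occurs, Aft pressure transmitter stuck=not, Control valve fails=not, Rupture disc is down=not → not all inputs occur → does not occur.
Vent line down [OR]: Shutdown valve fails=not, Auxiliary vent valve is down=not → no input occurs → does not occur.
Relief train down [AND]: PLC lost=occurs, Vent line down=not → not all inputs occur → does not occur.
Pipeline overpressure [OR]: Shutdown chain fails=not, Relief train down=not → no input occurs → does not occur.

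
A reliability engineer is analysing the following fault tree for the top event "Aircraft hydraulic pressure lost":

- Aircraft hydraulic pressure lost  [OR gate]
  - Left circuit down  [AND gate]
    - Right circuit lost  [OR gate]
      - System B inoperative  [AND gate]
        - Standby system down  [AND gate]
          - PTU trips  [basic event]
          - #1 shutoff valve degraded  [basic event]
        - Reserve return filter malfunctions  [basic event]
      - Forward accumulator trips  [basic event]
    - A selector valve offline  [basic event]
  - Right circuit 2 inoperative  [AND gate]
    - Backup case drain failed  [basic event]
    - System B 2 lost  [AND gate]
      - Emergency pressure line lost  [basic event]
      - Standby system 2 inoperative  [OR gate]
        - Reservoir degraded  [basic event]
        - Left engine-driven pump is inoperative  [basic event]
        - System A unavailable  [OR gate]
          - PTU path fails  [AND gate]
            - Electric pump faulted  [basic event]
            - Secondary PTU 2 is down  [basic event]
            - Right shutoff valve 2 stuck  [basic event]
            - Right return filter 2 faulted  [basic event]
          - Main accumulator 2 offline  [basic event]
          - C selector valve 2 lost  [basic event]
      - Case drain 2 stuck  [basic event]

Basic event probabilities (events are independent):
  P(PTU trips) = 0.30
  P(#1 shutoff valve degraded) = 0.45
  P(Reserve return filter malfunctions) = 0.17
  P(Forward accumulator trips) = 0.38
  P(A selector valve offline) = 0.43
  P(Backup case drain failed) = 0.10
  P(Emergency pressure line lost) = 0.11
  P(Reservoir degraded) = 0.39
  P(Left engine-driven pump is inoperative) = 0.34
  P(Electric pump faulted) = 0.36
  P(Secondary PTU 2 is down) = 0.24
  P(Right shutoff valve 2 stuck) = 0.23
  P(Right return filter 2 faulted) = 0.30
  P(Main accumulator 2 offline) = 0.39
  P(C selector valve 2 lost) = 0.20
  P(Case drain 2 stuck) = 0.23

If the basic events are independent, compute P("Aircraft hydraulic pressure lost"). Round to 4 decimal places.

0.1712

P(Standby system down) [AND] = 0.30 × 0.45 = 0.135000
P(System B inoperative) [AND] = 0.135000 × 0.17 = 0.022950
P(Right circuit lost) [OR] = 1 − (1−0.022950) × (1−0.38) = 0.394229
P(Left circuit down) [AND] = 0.394229 × 0.43 = 0.169518
P(PTU path fails) [AND] = 0.36 × 0.24 × 0.23 × 0.30 = 0.005962
P(System A unavailable) [OR] = 1 − (1−0.005962) × (1−0.39) × (1−0.20) = 0.514909
P(Standby system 2 inoperative) [OR] = 1 − (1−0.39) × (1−0.34) × (1−0.514909) = 0.804702
P(System B 2 lost) [AND] = 0.11 × 0.804702 × 0.23 = 0.020359
P(Right circuit 2 inoperative) [AND] = 0.10 × 0.020359 = 0.002036
P(Aircraft hydraulic pressure lost) [OR] = 1 − (1−0.169518) × (1−0.002036) = 0.171209
Rounded to 4 decimal places: P(Aircraft hydraulic pressure lost) ≈ 0.1712.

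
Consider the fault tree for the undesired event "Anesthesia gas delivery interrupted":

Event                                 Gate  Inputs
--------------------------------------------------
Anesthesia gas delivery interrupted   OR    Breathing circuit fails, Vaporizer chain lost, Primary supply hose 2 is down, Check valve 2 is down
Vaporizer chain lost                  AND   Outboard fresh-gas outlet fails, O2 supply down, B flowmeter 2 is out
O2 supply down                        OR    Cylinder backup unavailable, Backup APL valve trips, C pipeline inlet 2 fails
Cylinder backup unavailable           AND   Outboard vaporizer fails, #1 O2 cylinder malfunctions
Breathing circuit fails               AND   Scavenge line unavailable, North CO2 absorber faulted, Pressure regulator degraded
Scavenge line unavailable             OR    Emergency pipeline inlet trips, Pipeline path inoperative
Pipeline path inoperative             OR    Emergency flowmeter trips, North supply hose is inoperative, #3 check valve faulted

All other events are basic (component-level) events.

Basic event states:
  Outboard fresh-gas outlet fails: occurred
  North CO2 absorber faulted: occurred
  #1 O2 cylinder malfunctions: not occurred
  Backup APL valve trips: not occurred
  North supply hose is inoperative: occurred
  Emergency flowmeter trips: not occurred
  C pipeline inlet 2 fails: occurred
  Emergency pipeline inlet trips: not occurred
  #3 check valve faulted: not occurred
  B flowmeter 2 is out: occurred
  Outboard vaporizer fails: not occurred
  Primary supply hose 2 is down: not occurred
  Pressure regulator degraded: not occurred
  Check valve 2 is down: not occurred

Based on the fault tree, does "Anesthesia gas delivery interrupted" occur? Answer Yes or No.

Pipeline path inoperative [OR]: Emergency flowmeter trips=not, North supply hose is inoperative=occurs, #3 check valve faulted=not → at least one input occurs → occurs.
Scavenge line unavailable [OR]: Emergency pipeline inlet trips=not, Pipeline path inoperative=occurs → at least one input occurs → occurs.
Breathing circuit fails [AND]: Scavenge line unavailable=occurs, North CO2 absorber faulted=occurs, Pressure regulator degraded=not → not all inputs occur → does not occur.
Cylinder backup unavailable [AND]: Outboard vaporizer fails=not, #1 O2 cylinder malfunctions=not → not all inputs occur → does not occur.
O2 supply down [OR]: Cylinder backup unavailable=not, Backup APL valve trips=not, C pipeline inlet 2 fails=occurs → at least one input occurs → occurs.
Vaporizer chain lost [AND]: Outboard fresh-gas outlet fails=occurs, O2 supply down=occurs, B flowmeter 2 is out=occurs → all inputs occur → occurs.
Anesthesia gas delivery interrupted [OR]: Breathing circuit fails=not, Vaporizer chain lost=occurs, Primary supply hose 2 is down=not, Check valve 2 is down=not → at least one input occurs → occurs.

Yes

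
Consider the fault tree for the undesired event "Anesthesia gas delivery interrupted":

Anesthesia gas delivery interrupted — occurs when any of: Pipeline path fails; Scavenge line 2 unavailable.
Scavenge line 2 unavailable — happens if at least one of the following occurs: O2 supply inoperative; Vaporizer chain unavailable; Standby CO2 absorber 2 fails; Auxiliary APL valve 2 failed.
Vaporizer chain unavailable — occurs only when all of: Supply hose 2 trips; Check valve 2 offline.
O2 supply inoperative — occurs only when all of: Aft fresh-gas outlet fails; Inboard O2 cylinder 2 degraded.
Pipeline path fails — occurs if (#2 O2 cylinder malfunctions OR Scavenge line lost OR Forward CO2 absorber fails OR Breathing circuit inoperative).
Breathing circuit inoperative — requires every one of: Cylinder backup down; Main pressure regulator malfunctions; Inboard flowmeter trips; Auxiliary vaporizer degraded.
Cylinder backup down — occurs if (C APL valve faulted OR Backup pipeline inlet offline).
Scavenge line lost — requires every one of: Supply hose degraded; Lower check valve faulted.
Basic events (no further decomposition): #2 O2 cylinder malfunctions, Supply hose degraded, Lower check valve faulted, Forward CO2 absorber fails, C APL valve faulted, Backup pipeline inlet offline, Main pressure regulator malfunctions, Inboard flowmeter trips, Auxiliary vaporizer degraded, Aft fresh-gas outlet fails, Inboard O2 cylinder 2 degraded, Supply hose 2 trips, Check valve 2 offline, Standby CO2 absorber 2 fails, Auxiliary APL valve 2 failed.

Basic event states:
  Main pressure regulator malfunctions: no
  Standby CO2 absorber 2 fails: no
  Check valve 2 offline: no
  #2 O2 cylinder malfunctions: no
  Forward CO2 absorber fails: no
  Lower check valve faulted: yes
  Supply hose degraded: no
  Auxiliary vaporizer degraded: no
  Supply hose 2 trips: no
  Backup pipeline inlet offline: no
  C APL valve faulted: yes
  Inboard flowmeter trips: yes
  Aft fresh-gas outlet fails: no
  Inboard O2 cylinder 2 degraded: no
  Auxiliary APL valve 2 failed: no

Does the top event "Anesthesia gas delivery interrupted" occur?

No

Scavenge line lost [AND]: Supply hose degraded=not, Lower check valve faulted=occurs → not all inputs occur → does not occur.
Cylinder backup down [OR]: C APL valve faulted=occurs, Backup pipeline inlet offline=not → at least one input occurs → occurs.
Breathing circuit inoperative [AND]: Cylinder backup down=occurs, Main pressure regulator malfunctions=not, Inboard flowmeter trips=occurs, Auxiliary vaporizer degraded=not → not all inputs occur → does not occur.
Pipeline path fails [OR]: #2 O2 cylinder malfunctions=not, Scavenge line lost=not, Forward CO2 absorber fails=not, Breathing circuit inoperative=not → no input occurs → does not occur.
O2 supply inoperative [AND]: Aft fresh-gas outlet fails=not, Inboard O2 cylinder 2 degraded=not → not all inputs occur → does not occur.
Vaporizer chain unavailable [AND]: Supply hose 2 trips=not, Check valve 2 offline=not → not all inputs occur → does not occur.
Scavenge line 2 unavailable [OR]: O2 supply inoperative=not, Vaporizer chain unavailable=not, Standby CO2 absorber 2 fails=not, Auxiliary APL valve 2 failed=not → no input occurs → does not occur.
Anesthesia gas delivery interrupted [OR]: Pipeline path fails=not, Scavenge line 2 unavailable=not → no input occurs → does not occur.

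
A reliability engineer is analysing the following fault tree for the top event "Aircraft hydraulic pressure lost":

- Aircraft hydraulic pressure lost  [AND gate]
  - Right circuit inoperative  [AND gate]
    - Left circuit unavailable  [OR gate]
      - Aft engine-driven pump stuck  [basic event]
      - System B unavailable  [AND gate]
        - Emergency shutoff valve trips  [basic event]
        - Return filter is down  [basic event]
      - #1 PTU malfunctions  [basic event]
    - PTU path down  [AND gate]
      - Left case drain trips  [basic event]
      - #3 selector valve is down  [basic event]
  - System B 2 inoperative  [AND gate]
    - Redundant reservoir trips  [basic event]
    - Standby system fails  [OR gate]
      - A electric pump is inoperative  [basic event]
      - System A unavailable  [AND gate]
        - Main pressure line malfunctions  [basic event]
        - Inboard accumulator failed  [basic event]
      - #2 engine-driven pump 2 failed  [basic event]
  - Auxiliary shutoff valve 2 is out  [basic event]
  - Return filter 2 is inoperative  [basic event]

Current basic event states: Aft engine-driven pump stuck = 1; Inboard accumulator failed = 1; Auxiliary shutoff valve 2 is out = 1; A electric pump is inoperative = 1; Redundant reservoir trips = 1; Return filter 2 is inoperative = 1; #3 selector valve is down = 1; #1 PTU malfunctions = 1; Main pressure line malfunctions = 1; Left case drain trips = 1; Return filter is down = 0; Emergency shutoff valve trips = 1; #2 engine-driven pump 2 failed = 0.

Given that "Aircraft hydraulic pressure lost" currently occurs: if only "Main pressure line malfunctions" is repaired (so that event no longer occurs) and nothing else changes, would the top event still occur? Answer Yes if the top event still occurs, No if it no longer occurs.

Yes

Counterfactual: set "Main pressure line malfunctions" to not occurred.
System B unavailable [AND]: Emergency shutoff valve trips=occurs, Return filter is down=not → not all inputs occur → does not occur.
Left circuit unavailable [OR]: Aft engine-driven pump stuck=occurs, System B unavailable=not, #1 PTU malfunctions=occurs → at least one input occurs → occurs.
PTU path down [AND]: Left case drain trips=occurs, #3 selector valve is down=occurs → all inputs occur → occurs.
Right circuit inoperative [AND]: Left circuit unavailable=occurs, PTU path down=occurs → all inputs occur → occurs.
System A unavailable [AND]: Main pressure line malfunctions=not, Inboard accumulator failed=occurs → not all inputs occur → does not occur.
Standby system fails [OR]: A electric pump is inoperative=occurs, System A unavailable=not, #2 engine-driven pump 2 failed=not → at least one input occurs → occurs.
System B 2 inoperative [AND]: Redundant reservoir trips=occurs, Standby system fails=occurs → all inputs occur → occurs.
Aircraft hydraulic pressure lost [AND]: Right circuit inoperative=occurs, System B 2 inoperative=occurs, Auxiliary shutoff valve 2 is out=occurs, Return filter 2 is inoperative=occurs → all inputs occur → occurs.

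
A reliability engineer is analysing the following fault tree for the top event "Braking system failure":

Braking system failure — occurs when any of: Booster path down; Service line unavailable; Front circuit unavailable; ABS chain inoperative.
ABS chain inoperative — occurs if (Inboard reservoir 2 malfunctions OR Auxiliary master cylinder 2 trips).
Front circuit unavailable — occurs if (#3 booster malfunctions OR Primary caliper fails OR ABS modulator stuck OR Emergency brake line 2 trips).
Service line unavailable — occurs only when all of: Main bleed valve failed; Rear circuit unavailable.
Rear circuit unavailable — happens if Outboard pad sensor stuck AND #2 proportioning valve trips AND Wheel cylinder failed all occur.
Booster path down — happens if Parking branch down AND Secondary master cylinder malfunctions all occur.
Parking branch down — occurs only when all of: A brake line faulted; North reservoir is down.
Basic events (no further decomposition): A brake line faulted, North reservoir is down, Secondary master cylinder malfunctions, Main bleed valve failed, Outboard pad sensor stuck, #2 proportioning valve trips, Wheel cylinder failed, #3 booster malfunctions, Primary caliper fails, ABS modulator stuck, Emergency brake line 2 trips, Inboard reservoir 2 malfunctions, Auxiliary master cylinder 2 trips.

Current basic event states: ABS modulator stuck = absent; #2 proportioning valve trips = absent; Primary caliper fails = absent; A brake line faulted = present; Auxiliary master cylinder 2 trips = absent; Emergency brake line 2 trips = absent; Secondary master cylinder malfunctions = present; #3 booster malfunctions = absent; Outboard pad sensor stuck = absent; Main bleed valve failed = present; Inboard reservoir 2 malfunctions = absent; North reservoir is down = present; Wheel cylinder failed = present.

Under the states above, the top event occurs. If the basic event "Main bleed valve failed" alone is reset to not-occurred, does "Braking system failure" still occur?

Yes

Counterfactual: set "Main bleed valve failed" to not occurred.
Parking branch down [AND]: A brake line faulted=occurs, North reservoir is down=occurs → all inputs occur → occurs.
Booster path down [AND]: Parking branch down=occurs, Secondary master cylinder malfunctions=occurs → all inputs occur → occurs.
Rear circuit unavailable [AND]: Outboard pad sensor stuck=not, #2 proportioning valve trips=not, Wheel cylinder failed=occurs → not all inputs occur → does not occur.
Service line unavailable [AND]: Main bleed valve failed=not, Rear circuit unavailable=not → not all inputs occur → does not occur.
Front circuit unavailable [OR]: #3 booster malfunctions=not, Primary caliper fails=not, ABS modulator stuck=not, Emergency brake line 2 trips=not → no input occurs → does not occur.
ABS chain inoperative [OR]: Inboard reservoir 2 malfunctions=not, Auxiliary master cylinder 2 trips=not → no input occurs → does not occur.
Braking system failure [OR]: Booster path down=occurs, Service line unavailable=not, Front circuit unavailable=not, ABS chain inoperative=not → at least one input occurs → occurs.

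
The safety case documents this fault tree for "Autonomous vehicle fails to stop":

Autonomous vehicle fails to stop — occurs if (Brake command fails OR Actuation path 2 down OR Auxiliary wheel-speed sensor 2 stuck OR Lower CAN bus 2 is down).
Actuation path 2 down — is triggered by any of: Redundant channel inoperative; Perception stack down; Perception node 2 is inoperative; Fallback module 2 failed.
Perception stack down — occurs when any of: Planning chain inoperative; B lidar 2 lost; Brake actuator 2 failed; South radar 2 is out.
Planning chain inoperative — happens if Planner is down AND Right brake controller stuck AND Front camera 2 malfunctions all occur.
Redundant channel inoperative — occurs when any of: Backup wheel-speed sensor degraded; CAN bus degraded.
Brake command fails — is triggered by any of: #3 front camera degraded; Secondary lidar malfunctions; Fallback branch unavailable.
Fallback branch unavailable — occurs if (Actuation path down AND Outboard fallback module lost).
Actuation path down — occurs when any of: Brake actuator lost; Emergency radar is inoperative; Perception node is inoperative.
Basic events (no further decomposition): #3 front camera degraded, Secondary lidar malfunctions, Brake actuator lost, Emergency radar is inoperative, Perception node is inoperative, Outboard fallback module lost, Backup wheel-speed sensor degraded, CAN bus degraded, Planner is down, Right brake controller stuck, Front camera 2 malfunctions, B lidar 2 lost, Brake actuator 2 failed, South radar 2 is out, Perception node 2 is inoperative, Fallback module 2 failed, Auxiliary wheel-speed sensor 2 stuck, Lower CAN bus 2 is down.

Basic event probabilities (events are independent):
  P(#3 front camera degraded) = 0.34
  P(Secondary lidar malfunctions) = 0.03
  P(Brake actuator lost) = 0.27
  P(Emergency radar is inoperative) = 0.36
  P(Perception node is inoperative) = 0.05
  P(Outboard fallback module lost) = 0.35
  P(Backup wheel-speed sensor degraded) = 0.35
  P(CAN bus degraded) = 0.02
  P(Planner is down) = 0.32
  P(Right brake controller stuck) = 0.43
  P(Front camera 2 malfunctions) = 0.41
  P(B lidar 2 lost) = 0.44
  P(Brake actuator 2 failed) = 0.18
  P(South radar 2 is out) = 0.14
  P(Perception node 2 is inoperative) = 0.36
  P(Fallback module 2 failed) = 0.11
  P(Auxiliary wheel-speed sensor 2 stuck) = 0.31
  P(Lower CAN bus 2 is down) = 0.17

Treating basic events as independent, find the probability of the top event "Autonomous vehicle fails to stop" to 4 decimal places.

P(Actuation path down) [OR] = 1 − (1−0.27) × (1−0.36) × (1−0.05) = 0.556160
P(Fallback branch unavailable) [AND] = 0.556160 × 0.35 = 0.194656
P(Brake command fails) [OR] = 1 − (1−0.34) × (1−0.03) × (1−0.194656) = 0.484419
P(Redundant channel inoperative) [OR] = 1 − (1−0.35) × (1−0.02) = 0.363000
P(Planning chain inoperative) [AND] = 0.32 × 0.43 × 0.41 = 0.056416
P(Perception stack down) [OR] = 1 − (1−0.056416) × (1−0.44) × (1−0.18) × (1−0.14) = 0.627367
P(Actuation path 2 down) [OR] = 1 − (1−0.363000) × (1−0.627367) × (1−0.36) × (1−0.11) = 0.864796
P(Autonomous vehicle fails to stop) [OR] = 1 − (1−0.484419) × (1−0.864796) × (1−0.31) × (1−0.17) = 0.960078
Rounded to 4 decimal places: P(Autonomous vehicle fails to stop) ≈ 0.9601.

0.9601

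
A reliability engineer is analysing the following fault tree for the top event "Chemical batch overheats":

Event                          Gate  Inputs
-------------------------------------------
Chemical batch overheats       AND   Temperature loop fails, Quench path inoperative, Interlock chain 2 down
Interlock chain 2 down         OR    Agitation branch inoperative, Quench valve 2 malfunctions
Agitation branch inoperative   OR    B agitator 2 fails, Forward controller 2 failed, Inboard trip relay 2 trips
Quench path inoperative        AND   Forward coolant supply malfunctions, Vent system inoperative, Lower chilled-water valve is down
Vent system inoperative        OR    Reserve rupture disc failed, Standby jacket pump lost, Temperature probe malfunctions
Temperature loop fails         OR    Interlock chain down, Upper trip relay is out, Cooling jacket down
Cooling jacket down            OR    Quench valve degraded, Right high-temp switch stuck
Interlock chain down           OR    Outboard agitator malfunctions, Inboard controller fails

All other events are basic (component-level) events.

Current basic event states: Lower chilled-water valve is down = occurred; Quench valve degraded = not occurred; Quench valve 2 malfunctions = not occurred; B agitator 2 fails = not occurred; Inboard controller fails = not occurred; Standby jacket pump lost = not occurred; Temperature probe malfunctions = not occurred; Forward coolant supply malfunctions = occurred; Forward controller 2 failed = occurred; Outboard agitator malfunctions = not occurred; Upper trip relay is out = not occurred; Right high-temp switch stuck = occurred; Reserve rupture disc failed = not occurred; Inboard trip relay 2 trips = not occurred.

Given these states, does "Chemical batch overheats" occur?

Interlock chain down [OR]: Outboard agitator malfunctions=not, Inboard controller fails=not → no input occurs → does not occur.
Cooling jacket down [OR]: Quench valve degraded=not, Right high-temp switch stuck=occurs → at least one input occurs → occurs.
Temperature loop fails [OR]: Interlock chain down=not, Upper trip relay is out=not, Cooling jacket down=occurs → at least one input occurs → occurs.
Vent system inoperative [OR]: Reserve rupture disc failed=not, Standby jacket pump lost=not, Temperature probe malfunctions=not → no input occurs → does not occur.
Quench path inoperative [AND]: Forward coolant supply malfunctions=occurs, Vent system inoperative=not, Lower chilled-water valve is down=occurs → not all inputs occur → does not occur.
Agitation branch inoperative [OR]: B agitator 2 fails=not, Forward controller 2 failed=occurs, Inboard trip relay 2 trips=not → at least one input occurs → occurs.
Interlock chain 2 down [OR]: Agitation branch inoperative=occurs, Quench valve 2 malfunctions=not → at least one input occurs → occurs.
Chemical batch overheats [AND]: Temperature loop fails=occurs, Quench path inoperative=not, Interlock chain 2 down=occurs → not all inputs occur → does not occur.

No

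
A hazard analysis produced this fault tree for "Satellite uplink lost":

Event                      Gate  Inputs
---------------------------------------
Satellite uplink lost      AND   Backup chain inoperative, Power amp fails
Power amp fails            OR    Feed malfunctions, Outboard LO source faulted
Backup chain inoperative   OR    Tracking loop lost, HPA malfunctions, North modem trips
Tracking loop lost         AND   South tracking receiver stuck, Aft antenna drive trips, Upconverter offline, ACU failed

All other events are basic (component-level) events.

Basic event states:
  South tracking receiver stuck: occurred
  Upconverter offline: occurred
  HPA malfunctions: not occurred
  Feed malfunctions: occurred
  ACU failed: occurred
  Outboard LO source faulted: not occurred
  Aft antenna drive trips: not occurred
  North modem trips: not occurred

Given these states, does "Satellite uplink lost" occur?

No

Tracking loop lost [AND]: South tracking receiver stuck=occurs, Aft antenna drive trips=not, Upconverter offline=occurs, ACU failed=occurs → not all inputs occur → does not occur.
Backup chain inoperative [OR]: Tracking loop lost=not, HPA malfunctions=not, North modem trips=not → no input occurs → does not occur.
Power amp fails [OR]: Feed malfunctions=occurs, Outboard LO source faulted=not → at least one input occurs → occurs.
Satellite uplink lost [AND]: Backup chain inoperative=not, Power amp fails=occurs → not all inputs occur → does not occur.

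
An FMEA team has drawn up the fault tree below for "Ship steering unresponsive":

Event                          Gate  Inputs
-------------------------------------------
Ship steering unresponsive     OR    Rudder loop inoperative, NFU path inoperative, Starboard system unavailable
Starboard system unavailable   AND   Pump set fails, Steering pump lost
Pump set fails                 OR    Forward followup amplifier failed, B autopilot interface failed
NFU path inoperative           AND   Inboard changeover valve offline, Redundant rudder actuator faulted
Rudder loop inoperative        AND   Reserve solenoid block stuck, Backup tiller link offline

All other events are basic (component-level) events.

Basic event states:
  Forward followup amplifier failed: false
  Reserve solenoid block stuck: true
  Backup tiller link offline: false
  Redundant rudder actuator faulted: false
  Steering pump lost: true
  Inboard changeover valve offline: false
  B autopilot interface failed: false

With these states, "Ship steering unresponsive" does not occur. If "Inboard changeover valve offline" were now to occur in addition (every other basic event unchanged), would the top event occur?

No

Counterfactual: set "Inboard changeover valve offline" to occurred.
Rudder loop inoperative [AND]: Reserve solenoid block stuck=occurs, Backup tiller link offline=not → not all inputs occur → does not occur.
NFU path inoperative [AND]: Inboard changeover valve offline=occurs, Redundant rudder actuator faulted=not → not all inputs occur → does not occur.
Pump set fails [OR]: Forward followup amplifier failed=not, B autopilot interface failed=not → no input occurs → does not occur.
Starboard system unavailable [AND]: Pump set fails=not, Steering pump lost=occurs → not all inputs occur → does not occur.
Ship steering unresponsive [OR]: Rudder loop inoperative=not, NFU path inoperative=not, Starboard system unavailable=not → no input occurs → does not occur.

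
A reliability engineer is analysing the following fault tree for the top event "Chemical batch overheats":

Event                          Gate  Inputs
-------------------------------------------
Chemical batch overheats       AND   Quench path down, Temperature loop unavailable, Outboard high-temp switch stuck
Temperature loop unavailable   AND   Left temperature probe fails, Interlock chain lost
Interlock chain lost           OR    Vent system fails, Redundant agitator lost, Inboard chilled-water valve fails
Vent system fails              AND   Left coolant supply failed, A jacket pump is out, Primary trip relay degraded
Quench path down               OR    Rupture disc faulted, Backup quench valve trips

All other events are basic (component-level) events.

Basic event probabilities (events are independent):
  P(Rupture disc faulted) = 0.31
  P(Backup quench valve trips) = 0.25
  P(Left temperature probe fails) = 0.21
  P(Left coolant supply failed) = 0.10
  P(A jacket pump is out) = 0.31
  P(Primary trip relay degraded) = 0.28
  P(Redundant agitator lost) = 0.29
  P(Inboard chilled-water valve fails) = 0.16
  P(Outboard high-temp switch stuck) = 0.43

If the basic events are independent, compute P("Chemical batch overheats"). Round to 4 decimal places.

0.0178

P(Quench path down) [OR] = 1 − (1−0.31) × (1−0.25) = 0.482500
P(Vent system fails) [AND] = 0.10 × 0.31 × 0.28 = 0.008680
P(Interlock chain lost) [OR] = 1 − (1−0.008680) × (1−0.29) × (1−0.16) = 0.408777
P(Temperature loop unavailable) [AND] = 0.21 × 0.408777 = 0.085843
P(Chemical batch overheats) [AND] = 0.482500 × 0.085843 × 0.43 = 0.017810
Rounded to 4 decimal places: P(Chemical batch overheats) ≈ 0.0178.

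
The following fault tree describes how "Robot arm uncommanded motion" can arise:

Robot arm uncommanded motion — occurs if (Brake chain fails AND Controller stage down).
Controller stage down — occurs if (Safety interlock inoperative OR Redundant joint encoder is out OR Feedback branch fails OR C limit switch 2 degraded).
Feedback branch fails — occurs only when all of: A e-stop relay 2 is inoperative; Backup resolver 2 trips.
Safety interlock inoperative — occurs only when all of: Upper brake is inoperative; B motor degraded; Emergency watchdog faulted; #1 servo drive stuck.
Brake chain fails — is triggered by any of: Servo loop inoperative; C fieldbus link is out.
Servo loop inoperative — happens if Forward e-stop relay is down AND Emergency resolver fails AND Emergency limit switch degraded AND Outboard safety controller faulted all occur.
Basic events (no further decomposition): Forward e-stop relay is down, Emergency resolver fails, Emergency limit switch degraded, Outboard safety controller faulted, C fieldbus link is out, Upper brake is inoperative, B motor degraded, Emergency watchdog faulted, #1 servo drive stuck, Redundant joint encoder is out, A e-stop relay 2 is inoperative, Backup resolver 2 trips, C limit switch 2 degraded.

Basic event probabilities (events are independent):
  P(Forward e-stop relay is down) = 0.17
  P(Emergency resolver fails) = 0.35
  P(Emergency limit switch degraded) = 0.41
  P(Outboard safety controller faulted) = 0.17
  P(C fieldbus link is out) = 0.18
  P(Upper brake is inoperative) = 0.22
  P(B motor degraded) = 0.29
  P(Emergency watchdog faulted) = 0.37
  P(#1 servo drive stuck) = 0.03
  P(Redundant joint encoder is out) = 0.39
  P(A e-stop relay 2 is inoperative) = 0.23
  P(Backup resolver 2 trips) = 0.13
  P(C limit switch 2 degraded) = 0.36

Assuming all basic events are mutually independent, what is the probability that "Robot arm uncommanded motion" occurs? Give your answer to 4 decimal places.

P(Servo loop inoperative) [AND] = 0.17 × 0.35 × 0.41 × 0.17 = 0.004147
P(Brake chain fails) [OR] = 1 − (1−0.004147) × (1−0.18) = 0.183401
P(Safety interlock inoperative) [AND] = 0.22 × 0.29 × 0.37 × 0.03 = 0.000708
P(Feedback branch fails) [AND] = 0.23 × 0.13 = 0.029900
P(Controller stage down) [OR] = 1 − (1−0.000708) × (1−0.39) × (1−0.029900) × (1−0.36) = 0.621541
P(Robot arm uncommanded motion) [AND] = 0.183401 × 0.621541 = 0.113991
Rounded to 4 decimal places: P(Robot arm uncommanded motion) ≈ 0.1140.

0.1140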